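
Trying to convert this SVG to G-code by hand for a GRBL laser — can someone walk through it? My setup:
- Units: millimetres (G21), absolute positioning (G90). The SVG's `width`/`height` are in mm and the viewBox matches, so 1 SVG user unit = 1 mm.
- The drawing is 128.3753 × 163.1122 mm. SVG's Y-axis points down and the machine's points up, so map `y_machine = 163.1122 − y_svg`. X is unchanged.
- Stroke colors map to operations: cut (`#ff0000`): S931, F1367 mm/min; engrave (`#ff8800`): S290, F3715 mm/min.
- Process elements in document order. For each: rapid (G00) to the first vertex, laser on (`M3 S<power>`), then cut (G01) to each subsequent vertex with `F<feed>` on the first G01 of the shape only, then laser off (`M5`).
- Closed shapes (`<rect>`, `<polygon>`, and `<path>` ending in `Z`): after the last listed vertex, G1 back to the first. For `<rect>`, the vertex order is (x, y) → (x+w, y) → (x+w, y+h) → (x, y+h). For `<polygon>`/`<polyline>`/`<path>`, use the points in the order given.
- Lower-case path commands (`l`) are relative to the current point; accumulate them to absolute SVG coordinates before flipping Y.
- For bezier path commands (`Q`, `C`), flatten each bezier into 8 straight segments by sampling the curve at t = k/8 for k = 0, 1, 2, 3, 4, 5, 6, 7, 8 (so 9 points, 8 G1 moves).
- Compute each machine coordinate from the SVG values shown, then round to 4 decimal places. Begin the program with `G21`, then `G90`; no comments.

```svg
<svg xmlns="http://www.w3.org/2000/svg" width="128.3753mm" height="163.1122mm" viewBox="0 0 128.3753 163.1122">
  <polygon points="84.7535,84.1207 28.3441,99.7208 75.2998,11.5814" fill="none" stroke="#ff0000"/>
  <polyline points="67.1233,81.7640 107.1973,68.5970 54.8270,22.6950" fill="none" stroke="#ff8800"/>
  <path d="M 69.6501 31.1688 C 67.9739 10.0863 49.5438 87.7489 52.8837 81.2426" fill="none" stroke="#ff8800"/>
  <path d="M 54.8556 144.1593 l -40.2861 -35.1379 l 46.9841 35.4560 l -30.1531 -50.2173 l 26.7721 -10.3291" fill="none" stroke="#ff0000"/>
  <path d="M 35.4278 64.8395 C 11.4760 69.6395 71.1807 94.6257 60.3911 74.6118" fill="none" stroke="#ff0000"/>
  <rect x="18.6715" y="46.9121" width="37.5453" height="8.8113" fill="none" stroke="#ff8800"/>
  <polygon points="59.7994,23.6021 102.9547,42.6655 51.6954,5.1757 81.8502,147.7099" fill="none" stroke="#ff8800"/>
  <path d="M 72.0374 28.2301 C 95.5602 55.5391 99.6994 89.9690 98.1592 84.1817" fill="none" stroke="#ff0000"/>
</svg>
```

G21
G90
G00 X84.7535 Y78.9915
M3 S931
G01 X28.3441 Y63.3914 F1367
G01 X75.2998 Y151.5308
G01 X84.7535 Y78.9915
M5
G00 X67.1233 Y81.3482
M3 S290
G01 X107.1973 Y94.5152 F3715
G01 X54.8270 Y140.4172
M5
G00 X69.6501 Y131.9434
M3 S290
G01 X68.3114 Y135.5779 F3715
G01 X65.8535 Y132.0986
G01 X62.7279 Y123.6490
G01 X59.3859 Y112.3726
G01 X56.2790 Y100.4129
G01 X53.8587 Y89.9135
G01 X52.5765 Y83.0179
G01 X52.8837 Y81.8696
M5
G00 X54.8556 Y18.9529
M3 S931
G01 X14.5695 Y54.0908 F1367
G01 X61.5536 Y18.6348
G01 X31.4005 Y68.8521
G01 X58.1726 Y79.1812
M5
G00 X35.4278 Y98.2727
M3 S931
G01 X30.0662 Y95.6538 F1367
G01 X30.7409 Y91.9063
G01 X35.6456 Y87.7942
G01 X42.9736 Y84.0813
G01 X50.9187 Y81.5316
G01 X57.6742 Y80.9090
G01 X61.4339 Y82.9773
G01 X60.3911 Y88.5004
M5
G00 X18.6715 Y116.2001
M3 S290
G01 X56.2168 Y116.2001 F3715
G01 X56.2168 Y107.3888
G01 X18.6715 Y107.3888
G01 X18.6715 Y116.2001
M5
G00 X59.7994 Y139.5101
M3 S290
G01 X102.9547 Y120.4467 F3715
G01 X51.6954 Y157.9365
G01 X81.8502 Y15.4023
G01 X59.7994 Y139.5101
M5
G00 X72.0374 Y134.8821
M3 S931
G01 X79.9766 Y124.3999 F1367
G01 X86.2592 Y113.8048
G01 X91.0458 Y103.6517
G01 X94.4969 Y94.4952
G01 X96.7732 Y86.8901
G01 X98.0353 Y81.3911
G01 X98.4438 Y78.5530
G01 X98.1592 Y78.9305
M5

Since the viewBox matches the mm dimensions, user units are millimetres directly. The only transform is the Y-flip y_m = 163.1122 − y_svg.

Shape 1 is a closed polygon drawn with `<polygon>`. Its stroke #ff0000 means cut at S931, F1367. After flipping Y the toolpath is (84.7535,78.9915) → (28.3441,63.3914) → (75.2998,151.5308) → (84.7535,78.9915), returning to the start.

Shape 2 is a open polyline drawn with `<polyline>`. Its stroke #ff8800 means engrave at S290, F3715. After flipping Y the toolpath is (67.1233,81.3482) → (107.1973,94.5152) → (54.8270,140.4172).

Shape 3 is a cubic bezier drawn with `<path>`. Its stroke #ff8800 means engrave at S290, F3715. After flipping Y the toolpath is (69.6501,131.9434) → (68.3114,135.5779) → (65.8535,132.0986) → (62.7279,123.6490) → (59.3859,112.3726) → (56.2790,100.4129) → (53.8587,89.9135) → (52.5765,83.0179) → (52.8837,81.8696).

Shape 4 is a open polyline drawn with `<path>`. Its stroke #ff0000 means cut at S931, F1367. After flipping Y the toolpath is (54.8556,18.9529) → (14.5695,54.0908) → (61.5536,18.6348) → (31.4005,68.8521) → (58.1726,79.1812).

Shape 5 is a cubic bezier drawn with `<path>`. Its stroke #ff0000 means cut at S931, F1367. After flipping Y the toolpath is (35.4278,98.2727) → (30.0662,95.6538) → (30.7409,91.9063) → (35.6456,87.7942) → (42.9736,84.0813) → (50.9187,81.5316) → (57.6742,80.9090) → (61.4339,82.9773) → (60.3911,88.5004).

Shape 6 is a rectangle drawn with `<rect>`. Its stroke #ff8800 means engrave at S290, F3715. After flipping Y the toolpath is (18.6715,116.2001) → (56.2168,116.2001) → (56.2168,107.3888) → (18.6715,107.3888) → (18.6715,116.2001), returning to the start.

Shape 7 is a closed polygon drawn with `<polygon>`. Its stroke #ff8800 means engrave at S290, F3715. After flipping Y the toolpath is (59.7994,139.5101) → (102.9547,120.4467) → (51.6954,157.9365) → (81.8502,15.4023) → (59.7994,139.5101), returning to the start.

Shape 8 is a cubic bezier drawn with `<path>`. Its stroke #ff0000 means cut at S931, F1367. After flipping Y the toolpath is (72.0374,134.8821) → (79.9766,124.3999) → (86.2592,113.8048) → (91.0458,103.6517) → (94.4969,94.4952) → (96.7732,86.8901) → (98.0353,81.3911) → (98.4438,78.5530) → (98.1592,78.9305).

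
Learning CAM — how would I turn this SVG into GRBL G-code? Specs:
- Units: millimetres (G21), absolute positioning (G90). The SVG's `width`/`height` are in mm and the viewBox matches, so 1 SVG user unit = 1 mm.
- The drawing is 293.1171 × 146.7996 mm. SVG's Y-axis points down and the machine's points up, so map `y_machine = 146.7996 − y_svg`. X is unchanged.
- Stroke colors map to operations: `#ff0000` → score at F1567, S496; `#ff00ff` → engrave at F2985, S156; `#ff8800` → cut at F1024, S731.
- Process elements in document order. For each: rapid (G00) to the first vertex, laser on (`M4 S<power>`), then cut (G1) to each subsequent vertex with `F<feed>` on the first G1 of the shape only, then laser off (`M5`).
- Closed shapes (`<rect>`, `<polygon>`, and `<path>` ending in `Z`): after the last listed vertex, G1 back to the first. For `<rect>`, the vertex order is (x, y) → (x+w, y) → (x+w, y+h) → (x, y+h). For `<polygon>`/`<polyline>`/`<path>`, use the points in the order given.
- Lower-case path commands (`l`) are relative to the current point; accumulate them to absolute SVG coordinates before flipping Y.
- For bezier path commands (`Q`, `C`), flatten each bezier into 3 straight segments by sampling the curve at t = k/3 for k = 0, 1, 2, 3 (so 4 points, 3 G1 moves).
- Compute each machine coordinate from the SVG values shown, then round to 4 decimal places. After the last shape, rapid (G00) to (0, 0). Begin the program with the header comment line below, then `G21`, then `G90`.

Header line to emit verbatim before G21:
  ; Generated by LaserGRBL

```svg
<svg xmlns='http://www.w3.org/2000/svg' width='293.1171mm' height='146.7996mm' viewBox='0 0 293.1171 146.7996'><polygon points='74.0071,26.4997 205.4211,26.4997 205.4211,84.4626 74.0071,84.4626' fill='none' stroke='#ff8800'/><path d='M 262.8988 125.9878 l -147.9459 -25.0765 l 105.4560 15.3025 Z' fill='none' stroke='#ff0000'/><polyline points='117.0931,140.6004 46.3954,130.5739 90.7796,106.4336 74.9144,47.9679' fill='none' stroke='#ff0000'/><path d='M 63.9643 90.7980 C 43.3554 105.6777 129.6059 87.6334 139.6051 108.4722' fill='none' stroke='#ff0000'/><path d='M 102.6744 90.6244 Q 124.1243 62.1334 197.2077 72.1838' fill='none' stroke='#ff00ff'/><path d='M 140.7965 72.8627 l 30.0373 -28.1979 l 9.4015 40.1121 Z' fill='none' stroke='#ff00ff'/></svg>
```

1 u = 1 mm; y_m = 146.7996 − y.

[1] `<polygon>` rectangle, #ff8800→cut S731 F1024: (74.0071,120.2999) → (205.4211,120.2999) → (205.4211,62.3370) → (74.0071,62.3370) → (74.0071,120.2999) (closed)

[2] `<path>` closed polygon, #ff0000→score S496 F1567: (262.8988,20.8118) → (114.9529,45.8883) → (220.4089,30.5858) → (262.8988,20.8118) (closed)

[3] `<polyline>` open polyline, #ff0000→score S496 F1567: (117.0931,6.1992) → (46.3954,16.2257) → (90.7796,40.3660) → (74.9144,98.8317)

[4] `<path>` cubic bezier, #ff0000→score S496 F1567: (63.9643,56.0016) → (72.1933,49.4370) → (110.9707,48.8647) → (139.6051,38.3274)

[5] `<path>` quadratic bezier, #ff00ff→engrave S156 F2985: (102.6744,56.1752) → (122.7114,70.8868) → (154.2225,77.0337) → (197.2077,74.6158)

[6] `<path>` regular polygon, #ff00ff→engrave S156 F2985: (140.7965,73.9369) → (170.8338,102.1348) → (180.2353,62.0227) → (140.7965,73.9369) (closed)

; Generated by LaserGRBL
G21
G90
G00 X74.0071 Y120.2999
M4 S731
G1 X205.4211 Y120.2999 F1024
G1 X205.4211 Y62.3370
G1 X74.0071 Y62.3370
G1 X74.0071 Y120.2999
M5
G00 X262.8988 Y20.8118
M4 S496
G1 X114.9529 Y45.8883 F1567
G1 X220.4089 Y30.5858
G1 X262.8988 Y20.8118
M5
G00 X117.0931 Y6.1992
M4 S496
G1 X46.3954 Y16.2257 F1567
G1 X90.7796 Y40.3660
G1 X74.9144 Y98.8317
M5
G00 X63.9643 Y56.0016
M4 S496
G1 X72.1933 Y49.4370 F1567
G1 X110.9707 Y48.8647
G1 X139.6051 Y38.3274
M5
G00 X102.6744 Y56.1752
M4 S156
G1 X122.7114 Y70.8868 F2985
G1 X154.2225 Y77.0337
G1 X197.2077 Y74.6158
M5
G00 X140.7965 Y73.9369
M4 S156
G1 X170.8338 Y102.1348 F2985
G1 X180.2353 Y62.0227
G1 X140.7965 Y73.9369
M5
G00 X0.0000 Y0.0000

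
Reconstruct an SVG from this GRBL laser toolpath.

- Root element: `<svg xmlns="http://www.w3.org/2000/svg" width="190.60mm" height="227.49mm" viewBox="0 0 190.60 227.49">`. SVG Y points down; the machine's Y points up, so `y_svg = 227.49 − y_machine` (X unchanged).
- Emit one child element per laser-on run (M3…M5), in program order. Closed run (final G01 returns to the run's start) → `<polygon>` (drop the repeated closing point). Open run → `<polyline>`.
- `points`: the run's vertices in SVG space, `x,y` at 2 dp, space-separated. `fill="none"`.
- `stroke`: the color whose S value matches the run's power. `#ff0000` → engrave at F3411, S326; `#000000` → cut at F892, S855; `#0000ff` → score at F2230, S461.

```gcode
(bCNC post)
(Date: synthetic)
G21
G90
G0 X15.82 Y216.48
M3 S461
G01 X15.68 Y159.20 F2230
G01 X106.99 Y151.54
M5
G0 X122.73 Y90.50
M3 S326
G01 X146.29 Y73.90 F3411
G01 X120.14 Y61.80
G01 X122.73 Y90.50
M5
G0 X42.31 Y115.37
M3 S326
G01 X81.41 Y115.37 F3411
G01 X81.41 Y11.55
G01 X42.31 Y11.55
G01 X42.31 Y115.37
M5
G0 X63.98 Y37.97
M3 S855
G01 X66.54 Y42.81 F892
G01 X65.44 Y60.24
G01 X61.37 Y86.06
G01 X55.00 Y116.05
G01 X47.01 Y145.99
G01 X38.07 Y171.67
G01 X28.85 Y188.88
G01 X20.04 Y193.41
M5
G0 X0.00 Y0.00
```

Machine Y-up, SVG Y-down with viewBox height 227.49, so y_svg = 227.49 − y_machine; X carries over.

Run 1: S461 ⇒ score layer `#0000ff`. The run is open, so emit a `<polyline>` with points (Y-flipped): 15.82,11.01 15.68,68.29 106.99,75.95.

Run 2: the run's S326 means `#ff0000` (engrave). The run returns to its start, so emit a `<polygon>` with points (Y-flipped): 122.73,136.99 146.29,153.59 120.14,165.69.

Run 3: S326 ⇒ engrave layer `#ff0000`. The run returns to its start, so emit a `<polygon>` with points (Y-flipped): 42.31,112.12 81.41,112.12 81.41,215.94 42.31,215.94.

Run 4: power S855 maps to stroke `#000000` (cut). The run is open, so emit a `<polyline>` with points (Y-flipped): 63.98,189.52 66.54,184.68 65.44,167.25 61.37,141.43 55.00,111.44 47.01,81.50 38.07,55.82 28.85,38.61 20.04,34.08.

<svg xmlns="http://www.w3.org/2000/svg" width="190.60mm" height="227.49mm" viewBox="0 0 190.60 227.49">
  <polyline points="15.82,11.01 15.68,68.29 106.99,75.95" fill="none" stroke="#0000ff"/>
  <polygon points="122.73,136.99 146.29,153.59 120.14,165.69" fill="none" stroke="#ff0000"/>
  <polygon points="42.31,112.12 81.41,112.12 81.41,215.94 42.31,215.94" fill="none" stroke="#ff0000"/>
  <polyline points="63.98,189.52 66.54,184.68 65.44,167.25 61.37,141.43 55.00,111.44 47.01,81.50 38.07,55.82 28.85,38.61 20.04,34.08" fill="none" stroke="#000000"/>
</svg>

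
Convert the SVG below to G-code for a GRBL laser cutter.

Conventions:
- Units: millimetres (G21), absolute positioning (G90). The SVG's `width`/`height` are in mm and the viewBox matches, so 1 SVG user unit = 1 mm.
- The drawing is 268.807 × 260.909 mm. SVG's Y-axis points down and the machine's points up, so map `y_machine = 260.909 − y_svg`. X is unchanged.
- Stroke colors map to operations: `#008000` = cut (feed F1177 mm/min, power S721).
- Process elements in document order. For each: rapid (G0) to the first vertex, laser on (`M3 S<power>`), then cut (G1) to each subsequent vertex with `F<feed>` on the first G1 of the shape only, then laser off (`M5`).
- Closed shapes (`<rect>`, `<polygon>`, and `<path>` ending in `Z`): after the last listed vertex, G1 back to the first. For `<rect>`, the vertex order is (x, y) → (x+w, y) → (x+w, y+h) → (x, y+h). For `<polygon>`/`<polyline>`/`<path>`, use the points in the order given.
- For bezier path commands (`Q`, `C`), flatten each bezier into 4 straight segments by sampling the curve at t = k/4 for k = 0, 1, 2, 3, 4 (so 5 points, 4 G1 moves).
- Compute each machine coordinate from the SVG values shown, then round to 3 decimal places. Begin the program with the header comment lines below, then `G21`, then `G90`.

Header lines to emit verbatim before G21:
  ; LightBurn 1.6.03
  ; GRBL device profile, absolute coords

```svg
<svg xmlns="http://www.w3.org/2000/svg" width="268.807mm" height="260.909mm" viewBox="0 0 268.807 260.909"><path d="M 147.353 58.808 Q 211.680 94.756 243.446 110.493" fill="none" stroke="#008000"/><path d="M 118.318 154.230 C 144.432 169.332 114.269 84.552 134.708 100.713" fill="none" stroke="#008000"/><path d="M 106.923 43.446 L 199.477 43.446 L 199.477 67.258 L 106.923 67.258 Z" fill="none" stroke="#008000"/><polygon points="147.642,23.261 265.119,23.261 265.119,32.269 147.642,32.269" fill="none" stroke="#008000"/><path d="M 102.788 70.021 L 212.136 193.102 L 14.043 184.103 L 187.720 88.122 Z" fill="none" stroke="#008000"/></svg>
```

Since the viewBox matches the mm dimensions, user units are millimetres directly. The only transform is the Y-flip y_m = 260.909 − y_svg.

Shape 1 is a quadratic bezier drawn with `<path>`. Its stroke #008000 means cut at S721, F1177. After flipping Y the toolpath is (147.353,202.101) → (177.481,185.390) → (203.540,171.206) → (225.528,159.548) → (243.446,150.416).

Shape 2 is a cubic bezier drawn with `<path>`. Its stroke #008000 means cut at S721, F1177. After flipping Y the toolpath is (118.318,106.679) → (129.022,110.943) → (128.641,133.835) → (127.197,156.528) → (134.708,160.196).

Shape 3 is a rectangle drawn with `<path>`. Its stroke #008000 means cut at S721, F1177. After flipping Y the toolpath is (106.923,217.463) → (199.477,217.463) → (199.477,193.651) → (106.923,193.651) → (106.923,217.463), returning to the start.

Shape 4 is a rectangle drawn with `<polygon>`. Its stroke #008000 means cut at S721, F1177. After flipping Y the toolpath is (147.642,237.648) → (265.119,237.648) → (265.119,228.640) → (147.642,228.640) → (147.642,237.648), returning to the start.

Shape 5 is a closed polygon drawn with `<path>`. Its stroke #008000 means cut at S721, F1177. After flipping Y the toolpath is (102.788,190.888) → (212.136,67.807) → (14.043,76.806) → (187.720,172.787) → (102.788,190.888), returning to the start.

; LightBurn 1.6.03
; GRBL device profile, absolute coords
G21
G90
G0 X147.353 Y202.101
M3 S721
G1 X177.481 Y185.390 F1177
G1 X203.540 Y171.206
G1 X225.528 Y159.548
G1 X243.446 Y150.416
M5
G0 X118.318 Y106.679
M3 S721
G1 X129.022 Y110.943 F1177
G1 X128.641 Y133.835
G1 X127.197 Y156.528
G1 X134.708 Y160.196
M5
G0 X106.923 Y217.463
M3 S721
G1 X199.477 Y217.463 F1177
G1 X199.477 Y193.651
G1 X106.923 Y193.651
G1 X106.923 Y217.463
M5
G0 X147.642 Y237.648
M3 S721
G1 X265.119 Y237.648 F1177
G1 X265.119 Y228.640
G1 X147.642 Y228.640
G1 X147.642 Y237.648
M5
G0 X102.788 Y190.888
M3 S721
G1 X212.136 Y67.807 F1177
G1 X14.043 Y76.806
G1 X187.720 Y172.787
G1 X102.788 Y190.888
M5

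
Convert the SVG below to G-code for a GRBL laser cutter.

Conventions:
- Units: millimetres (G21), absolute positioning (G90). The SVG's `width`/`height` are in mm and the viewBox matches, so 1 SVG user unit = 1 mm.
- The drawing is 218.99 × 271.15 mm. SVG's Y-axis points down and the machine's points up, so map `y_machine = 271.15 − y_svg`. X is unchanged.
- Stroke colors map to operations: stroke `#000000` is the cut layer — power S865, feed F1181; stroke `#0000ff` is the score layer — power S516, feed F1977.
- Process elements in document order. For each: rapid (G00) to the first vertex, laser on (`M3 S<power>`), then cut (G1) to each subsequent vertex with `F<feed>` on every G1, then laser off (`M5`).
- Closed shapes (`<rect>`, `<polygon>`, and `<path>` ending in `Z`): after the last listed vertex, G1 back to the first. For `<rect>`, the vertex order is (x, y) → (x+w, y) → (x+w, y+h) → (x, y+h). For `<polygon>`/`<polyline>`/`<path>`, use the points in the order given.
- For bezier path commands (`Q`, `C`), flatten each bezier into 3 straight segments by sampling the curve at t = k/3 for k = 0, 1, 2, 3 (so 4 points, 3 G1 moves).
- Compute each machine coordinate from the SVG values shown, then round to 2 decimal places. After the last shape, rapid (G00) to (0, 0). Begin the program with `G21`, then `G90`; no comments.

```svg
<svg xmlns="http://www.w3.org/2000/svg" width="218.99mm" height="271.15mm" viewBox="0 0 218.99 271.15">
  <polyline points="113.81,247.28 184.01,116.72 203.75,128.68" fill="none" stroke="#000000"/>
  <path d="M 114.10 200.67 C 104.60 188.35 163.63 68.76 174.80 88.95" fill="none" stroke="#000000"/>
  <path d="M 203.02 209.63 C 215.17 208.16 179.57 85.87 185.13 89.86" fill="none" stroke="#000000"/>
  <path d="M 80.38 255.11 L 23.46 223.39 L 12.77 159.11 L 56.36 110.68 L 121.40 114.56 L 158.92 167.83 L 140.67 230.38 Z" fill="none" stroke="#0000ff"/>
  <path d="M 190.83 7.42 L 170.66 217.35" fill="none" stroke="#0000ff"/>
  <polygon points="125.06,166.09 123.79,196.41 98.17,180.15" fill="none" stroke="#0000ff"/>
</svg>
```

G21
G90
G00 X113.81 Y23.87
M3 S865
G1 X184.01 Y154.43 F1181
G1 X203.75 Y142.47 F1181
M5
G00 X114.10 Y70.48
M3 S865
G1 X123.13 Y109.41 F1181
G1 X151.99 Y164.95 F1181
G1 X174.80 Y182.20 F1181
M5
G00 X203.02 Y61.52
M3 S865
G1 X202.55 Y94.11 F1181
G1 X190.00 Y152.34 F1181
G1 X185.13 Y181.29 F1181
M5
G00 X80.38 Y16.04
M3 S516
G1 X23.46 Y47.76 F1977
G1 X12.77 Y112.04 F1977
G1 X56.36 Y160.47 F1977
G1 X121.40 Y156.59 F1977
G1 X158.92 Y103.32 F1977
G1 X140.67 Y40.77 F1977
G1 X80.38 Y16.04 F1977
M5
G00 X190.83 Y263.73
M3 S516
G1 X170.66 Y53.80 F1977
M5
G00 X125.06 Y105.06
M3 S516
G1 X123.79 Y74.74 F1977
G1 X98.17 Y91.00 F1977
G1 X125.06 Y105.06 F1977
M5
G00 X0.00 Y0.00

1 u = 1 mm; y_m = 271.15 − y.

[1] `<polyline>` open polyline, #000000→cut S865 F1181: (113.81,23.87) → (184.01,154.43) → (203.75,142.47)

[2] `<path>` cubic bezier, #000000→cut S865 F1181: (114.10,70.48) → (123.13,109.41) → (151.99,164.95) → (174.80,182.20)

[3] `<path>` cubic bezier, #000000→cut S865 F1181: (203.02,61.52) → (202.55,94.11) → (190.00,152.34) → (185.13,181.29)

[4] `<path>` regular polygon, #0000ff→score S516 F1977: (80.38,16.04) → (23.46,47.76) → (12.77,112.04) → (56.36,160.47) → (121.40,156.59) → (158.92,103.32) → (140.67,40.77) → (80.38,16.04) (closed)

[5] `<path>` line segment, #0000ff→score S516 F1977: (190.83,263.73) → (170.66,53.80)

[6] `<polygon>` regular polygon, #0000ff→score S516 F1977: (125.06,105.06) → (123.79,74.74) → (98.17,91.00) → (125.06,105.06) (closed)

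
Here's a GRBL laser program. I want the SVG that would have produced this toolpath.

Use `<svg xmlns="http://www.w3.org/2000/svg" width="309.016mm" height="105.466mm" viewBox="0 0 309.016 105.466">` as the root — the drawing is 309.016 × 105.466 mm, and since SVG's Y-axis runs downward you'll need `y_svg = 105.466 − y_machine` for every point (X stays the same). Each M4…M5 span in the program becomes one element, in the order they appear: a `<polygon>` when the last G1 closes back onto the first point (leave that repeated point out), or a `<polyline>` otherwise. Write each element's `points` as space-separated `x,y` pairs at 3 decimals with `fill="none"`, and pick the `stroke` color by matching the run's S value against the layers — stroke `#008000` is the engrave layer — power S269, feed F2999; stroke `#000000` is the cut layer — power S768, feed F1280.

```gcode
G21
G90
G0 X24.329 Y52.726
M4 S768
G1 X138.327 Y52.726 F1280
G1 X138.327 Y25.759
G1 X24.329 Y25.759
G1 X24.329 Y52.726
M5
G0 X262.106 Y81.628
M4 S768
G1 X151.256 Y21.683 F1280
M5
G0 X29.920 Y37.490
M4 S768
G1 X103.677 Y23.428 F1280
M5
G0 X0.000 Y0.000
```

Machine Y-up, SVG Y-down with viewBox height 105.466, so y_svg = 105.466 − y_machine; X carries over. Every run uses S768, so all elements get stroke `#000000` (cut).

Run 1: The run returns to its start, so emit a `<polygon>` with points (Y-flipped): 24.329,52.740 138.327,52.740 138.327,79.707 24.329,79.707.

Run 2: The run is open, so emit a `<polyline>` with points (Y-flipped): 262.106,23.838 151.256,83.783.

Run 3: The run is open, so emit a `<polyline>` with points (Y-flipped): 29.920,67.976 103.677,82.038.

<svg xmlns="http://www.w3.org/2000/svg" width="309.016mm" height="105.466mm" viewBox="0 0 309.016 105.466">
  <polygon points="24.329,52.740 138.327,52.740 138.327,79.707 24.329,79.707" fill="none" stroke="#000000"/>
  <polyline points="262.106,23.838 151.256,83.783" fill="none" stroke="#000000"/>
  <polyline points="29.920,67.976 103.677,82.038" fill="none" stroke="#000000"/>
</svg>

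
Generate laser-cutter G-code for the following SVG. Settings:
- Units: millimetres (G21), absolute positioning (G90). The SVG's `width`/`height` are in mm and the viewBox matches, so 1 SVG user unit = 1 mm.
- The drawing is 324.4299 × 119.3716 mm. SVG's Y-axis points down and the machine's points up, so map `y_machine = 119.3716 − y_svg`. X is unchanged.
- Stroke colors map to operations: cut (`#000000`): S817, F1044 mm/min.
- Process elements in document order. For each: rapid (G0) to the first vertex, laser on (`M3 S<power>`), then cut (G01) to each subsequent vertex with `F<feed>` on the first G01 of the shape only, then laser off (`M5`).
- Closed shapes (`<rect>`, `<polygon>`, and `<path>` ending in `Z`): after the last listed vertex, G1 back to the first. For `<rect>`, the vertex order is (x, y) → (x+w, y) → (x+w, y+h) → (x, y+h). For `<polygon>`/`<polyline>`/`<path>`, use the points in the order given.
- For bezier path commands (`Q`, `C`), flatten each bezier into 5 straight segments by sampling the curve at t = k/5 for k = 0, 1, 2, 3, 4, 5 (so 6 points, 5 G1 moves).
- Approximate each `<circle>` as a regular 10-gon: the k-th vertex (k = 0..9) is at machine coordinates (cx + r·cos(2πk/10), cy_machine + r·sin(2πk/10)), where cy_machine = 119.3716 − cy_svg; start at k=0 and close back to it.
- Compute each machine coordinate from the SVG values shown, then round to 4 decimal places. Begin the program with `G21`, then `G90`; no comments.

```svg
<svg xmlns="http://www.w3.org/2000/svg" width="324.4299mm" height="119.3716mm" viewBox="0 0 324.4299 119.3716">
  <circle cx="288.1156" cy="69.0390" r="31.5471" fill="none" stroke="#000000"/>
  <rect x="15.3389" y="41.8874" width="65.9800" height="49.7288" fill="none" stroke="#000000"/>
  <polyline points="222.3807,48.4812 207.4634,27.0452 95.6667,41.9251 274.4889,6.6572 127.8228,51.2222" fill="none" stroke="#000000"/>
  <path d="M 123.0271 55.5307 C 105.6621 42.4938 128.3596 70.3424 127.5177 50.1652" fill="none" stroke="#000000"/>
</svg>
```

viewBox `0 0 324.4299 119.3716` with mm width/height → 1 unit = 1 mm. Flip: y_m = 119.3716 − y_svg.

**Shape 1** — `<circle>` circle, stroke `#000000` → cut (S817, F1044). Machine vertices: (319.6627,50.3326) → (313.6377,68.8755) → (297.8642,80.3357) → (278.3670,80.3357) → (262.5935,68.8755) → (256.5685,50.3326) → (262.5935,31.7897) → (278.3670,20.3295) → (297.8642,20.3295) → (313.6377,31.7897) → (319.6627,50.3326). Closed: final G1 returns to the first vertex.

**Shape 2** — `<rect>` rectangle, stroke `#000000` → cut (S817, F1044). Machine vertices: (15.3389,77.4842) → (81.3189,77.4842) → (81.3189,27.7554) → (15.3389,27.7554) → (15.3389,77.4842). Closed: final G1 returns to the first vertex.

**Shape 3** — `<polyline>` open polyline, stroke `#000000` → cut (S817, F1044). Machine vertices: (222.3807,70.8904) → (207.4634,92.3264) → (95.6667,77.4465) → (274.4889,112.7144) → (127.8228,68.1494). Open path.

**Shape 4** — `<path>` cubic bezier, stroke `#000000` → cut (S817, F1044). Control points (SVG): P0=(123.0271,55.5307), P1=(105.6621,42.4938), P2=(128.3596,70.3424), P3=(127.5177,50.1652); sampled at t=k/5. Machine vertices: (123.0271,63.8409) → (116.9068,67.4681) → (117.3486,65.5505) → (121.2996,62.3558) → (125.7069,62.1519) → (127.5177,69.2064). Open path.

G21
G90
G0 X319.6627 Y50.3326
M3 S817
G01 X313.6377 Y68.8755 F1044
G01 X297.8642 Y80.3357
G01 X278.3670 Y80.3357
G01 X262.5935 Y68.8755
G01 X256.5685 Y50.3326
G01 X262.5935 Y31.7897
G01 X278.3670 Y20.3295
G01 X297.8642 Y20.3295
G01 X313.6377 Y31.7897
G01 X319.6627 Y50.3326
M5
G0 X15.3389 Y77.4842
M3 S817
G01 X81.3189 Y77.4842 F1044
G01 X81.3189 Y27.7554
G01 X15.3389 Y27.7554
G01 X15.3389 Y77.4842
M5
G0 X222.3807 Y70.8904
M3 S817
G01 X207.4634 Y92.3264 F1044
G01 X95.6667 Y77.4465
G01 X274.4889 Y112.7144
G01 X127.8228 Y68.1494
M5
G0 X123.0271 Y63.8409
M3 S817
G01 X116.9068 Y67.4681 F1044
G01 X117.3486 Y65.5505
G01 X121.2996 Y62.3558
G01 X125.7069 Y62.1519
G01 X127.5177 Y69.2064
M5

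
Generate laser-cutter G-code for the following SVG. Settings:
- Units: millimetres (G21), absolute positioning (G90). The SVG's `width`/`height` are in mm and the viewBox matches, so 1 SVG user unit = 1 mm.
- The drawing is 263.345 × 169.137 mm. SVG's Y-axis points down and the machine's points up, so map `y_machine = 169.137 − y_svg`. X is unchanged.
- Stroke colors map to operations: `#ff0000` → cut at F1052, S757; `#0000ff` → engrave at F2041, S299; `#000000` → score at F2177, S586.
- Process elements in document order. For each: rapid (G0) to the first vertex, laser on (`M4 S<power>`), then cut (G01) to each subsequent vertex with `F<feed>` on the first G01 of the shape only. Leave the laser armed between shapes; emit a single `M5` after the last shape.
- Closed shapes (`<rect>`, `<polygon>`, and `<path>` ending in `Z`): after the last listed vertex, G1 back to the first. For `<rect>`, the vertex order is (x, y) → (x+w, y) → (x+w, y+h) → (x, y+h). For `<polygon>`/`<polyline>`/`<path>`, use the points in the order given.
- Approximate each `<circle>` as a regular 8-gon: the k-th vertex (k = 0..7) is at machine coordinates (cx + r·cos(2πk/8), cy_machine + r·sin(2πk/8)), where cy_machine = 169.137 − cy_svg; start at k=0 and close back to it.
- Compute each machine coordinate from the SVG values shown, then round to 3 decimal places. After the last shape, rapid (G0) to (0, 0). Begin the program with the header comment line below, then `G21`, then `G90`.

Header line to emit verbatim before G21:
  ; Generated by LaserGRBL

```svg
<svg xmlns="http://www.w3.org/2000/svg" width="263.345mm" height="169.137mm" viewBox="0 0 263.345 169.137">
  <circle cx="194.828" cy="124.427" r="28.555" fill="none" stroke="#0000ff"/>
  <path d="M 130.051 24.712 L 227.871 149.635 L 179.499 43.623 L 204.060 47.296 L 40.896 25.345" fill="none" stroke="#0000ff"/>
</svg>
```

Since the viewBox matches the mm dimensions, user units are millimetres directly. The only transform is the Y-flip y_m = 169.137 − y_svg.

Shape 1 is a circle drawn with `<circle>`. Its stroke #0000ff means engrave at S299, F2041. After flipping Y the toolpath is (223.383,44.710) → (215.019,64.901) → (194.828,73.265) → (174.637,64.901) → (166.273,44.710) → (174.637,24.519) → (194.828,16.155) → (215.019,24.519) → (223.383,44.710), returning to the start.

Shape 2 is a open polyline drawn with `<path>`. Its stroke #0000ff means engrave at S299, F2041. After flipping Y the toolpath is (130.051,144.425) → (227.871,19.502) → (179.499,125.514) → (204.060,121.841) → (40.896,143.792).

; Generated by LaserGRBL
G21
G90
G0 X223.383 Y44.710
M4 S299
G01 X215.019 Y64.901 F2041
G01 X194.828 Y73.265
G01 X174.637 Y64.901
G01 X166.273 Y44.710
G01 X174.637 Y24.519
G01 X194.828 Y16.155
G01 X215.019 Y24.519
G01 X223.383 Y44.710
G0 X130.051 Y144.425
M4 S299
G01 X227.871 Y19.502 F2041
G01 X179.499 Y125.514
G01 X204.060 Y121.841
G01 X40.896 Y143.792
M5
G0 X0.000 Y0.000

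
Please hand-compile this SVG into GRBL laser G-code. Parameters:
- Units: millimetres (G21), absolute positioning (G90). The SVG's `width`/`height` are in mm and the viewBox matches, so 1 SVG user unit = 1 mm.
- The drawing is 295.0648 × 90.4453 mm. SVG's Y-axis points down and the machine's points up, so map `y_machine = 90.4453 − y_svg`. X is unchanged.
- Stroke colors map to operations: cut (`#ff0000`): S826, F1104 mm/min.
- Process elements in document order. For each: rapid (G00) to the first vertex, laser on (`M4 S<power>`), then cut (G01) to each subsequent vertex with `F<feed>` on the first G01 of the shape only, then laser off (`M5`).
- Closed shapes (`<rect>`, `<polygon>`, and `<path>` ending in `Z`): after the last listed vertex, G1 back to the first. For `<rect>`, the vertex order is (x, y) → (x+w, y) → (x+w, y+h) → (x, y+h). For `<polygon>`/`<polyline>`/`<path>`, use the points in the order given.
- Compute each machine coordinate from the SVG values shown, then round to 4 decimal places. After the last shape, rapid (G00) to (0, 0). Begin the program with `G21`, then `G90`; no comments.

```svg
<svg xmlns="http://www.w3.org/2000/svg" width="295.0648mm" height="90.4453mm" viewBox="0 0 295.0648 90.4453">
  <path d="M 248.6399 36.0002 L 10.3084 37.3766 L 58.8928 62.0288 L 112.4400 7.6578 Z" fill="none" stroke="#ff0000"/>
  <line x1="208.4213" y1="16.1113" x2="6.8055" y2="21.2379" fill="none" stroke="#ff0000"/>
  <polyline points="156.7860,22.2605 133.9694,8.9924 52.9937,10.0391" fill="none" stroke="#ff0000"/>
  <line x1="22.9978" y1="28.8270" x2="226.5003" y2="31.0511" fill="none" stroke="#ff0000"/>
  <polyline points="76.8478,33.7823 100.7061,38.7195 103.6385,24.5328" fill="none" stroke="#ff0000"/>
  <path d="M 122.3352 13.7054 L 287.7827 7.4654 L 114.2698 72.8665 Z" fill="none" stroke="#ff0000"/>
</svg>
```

G21
G90
G00 X248.6399 Y54.4451
M4 S826
G01 X10.3084 Y53.0687 F1104
G01 X58.8928 Y28.4165
G01 X112.4400 Y82.7875
G01 X248.6399 Y54.4451
M5
G00 X208.4213 Y74.3340
M4 S826
G01 X6.8055 Y69.2074 F1104
M5
G00 X156.7860 Y68.1848
M4 S826
G01 X133.9694 Y81.4529 F1104
G01 X52.9937 Y80.4062
M5
G00 X22.9978 Y61.6183
M4 S826
G01 X226.5003 Y59.3942 F1104
M5
G00 X76.8478 Y56.6630
M4 S826
G01 X100.7061 Y51.7258 F1104
G01 X103.6385 Y65.9125
M5
G00 X122.3352 Y76.7399
M4 S826
G01 X287.7827 Y82.9799 F1104
G01 X114.2698 Y17.5788
G01 X122.3352 Y76.7399
M5
G00 X0.0000 Y0.0000

1 u = 1 mm; y_m = 90.4453 − y.

[1] `<path>` closed polygon, #ff0000→cut S826 F1104: (248.6399,54.4451) → (10.3084,53.0687) → (58.8928,28.4165) → (112.4400,82.7875) → (248.6399,54.4451) (closed)

[2] `<line>` line segment, #ff0000→cut S826 F1104: (208.4213,74.3340) → (6.8055,69.2074)

[3] `<polyline>` open polyline, #ff0000→cut S826 F1104: (156.7860,68.1848) → (133.9694,81.4529) → (52.9937,80.4062)

[4] `<line>` line segment, #ff0000→cut S826 F1104: (22.9978,61.6183) → (226.5003,59.3942)

[5] `<polyline>` open polyline, #ff0000→cut S826 F1104: (76.8478,56.6630) → (100.7061,51.7258) → (103.6385,65.9125)

[6] `<path>` closed polygon, #ff0000→cut S826 F1104: (122.3352,76.7399) → (287.7827,82.9799) → (114.2698,17.5788) → (122.3352,76.7399) (closed)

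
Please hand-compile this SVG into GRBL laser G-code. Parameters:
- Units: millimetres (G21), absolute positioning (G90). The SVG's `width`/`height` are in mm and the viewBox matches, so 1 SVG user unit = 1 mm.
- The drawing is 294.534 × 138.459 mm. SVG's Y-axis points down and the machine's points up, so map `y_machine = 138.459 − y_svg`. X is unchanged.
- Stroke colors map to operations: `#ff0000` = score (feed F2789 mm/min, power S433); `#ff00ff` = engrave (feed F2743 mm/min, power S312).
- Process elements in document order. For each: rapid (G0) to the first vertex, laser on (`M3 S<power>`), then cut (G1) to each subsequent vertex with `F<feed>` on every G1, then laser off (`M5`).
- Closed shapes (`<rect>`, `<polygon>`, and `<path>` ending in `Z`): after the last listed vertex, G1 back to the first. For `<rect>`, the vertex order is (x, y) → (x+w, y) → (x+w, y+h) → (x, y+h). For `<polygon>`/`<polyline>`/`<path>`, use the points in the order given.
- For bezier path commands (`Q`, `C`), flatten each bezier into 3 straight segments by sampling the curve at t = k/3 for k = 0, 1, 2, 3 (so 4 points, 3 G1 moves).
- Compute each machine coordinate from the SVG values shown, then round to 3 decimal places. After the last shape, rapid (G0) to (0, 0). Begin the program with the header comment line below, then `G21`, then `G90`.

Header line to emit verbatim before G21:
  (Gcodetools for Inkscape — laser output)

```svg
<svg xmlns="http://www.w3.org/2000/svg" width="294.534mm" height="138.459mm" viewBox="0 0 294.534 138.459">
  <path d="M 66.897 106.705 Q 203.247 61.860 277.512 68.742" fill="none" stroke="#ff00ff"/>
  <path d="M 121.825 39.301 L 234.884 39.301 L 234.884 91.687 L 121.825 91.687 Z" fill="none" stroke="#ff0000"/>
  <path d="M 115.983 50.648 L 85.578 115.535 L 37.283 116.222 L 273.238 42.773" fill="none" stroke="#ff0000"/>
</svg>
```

(Gcodetools for Inkscape — laser output)
G21
G90
G0 X66.897 Y31.754
M3 S312
G1 X150.899 Y55.903 F2743
G1 X221.104 Y68.558 F2743
G1 X277.512 Y69.717 F2743
M5
G0 X121.825 Y99.158
M3 S433
G1 X234.884 Y99.158 F2789
G1 X234.884 Y46.772 F2789
G1 X121.825 Y46.772 F2789
G1 X121.825 Y99.158 F2789
M5
G0 X115.983 Y87.811
M3 S433
G1 X85.578 Y22.924 F2789
G1 X37.283 Y22.237 F2789
G1 X273.238 Y95.686 F2789
M5
G0 X0.000 Y0.000

viewBox `0 0 294.534 138.459` with mm width/height → 1 unit = 1 mm. Flip: y_m = 138.459 − y_svg.

**Shape 1** — `<path>` quadratic bezier, stroke `#ff00ff` → engrave (S312, F2743). Control points (SVG): P0=(66.897,106.705), P1=(203.247,61.860), P2=(277.512,68.742); sampled at t=k/3. Machine vertices: (66.897,31.754) → (150.899,55.903) → (221.104,68.558) → (277.512,69.717). Open path.

**Shape 2** — `<path>` rectangle, stroke `#ff0000` → score (S433, F2789). Machine vertices: (121.825,99.158) → (234.884,99.158) → (234.884,46.772) → (121.825,46.772) → (121.825,99.158). Closed: final G1 returns to the first vertex.

**Shape 3** — `<path>` open polyline, stroke `#ff0000` → score (S433, F2789). Machine vertices: (115.983,87.811) → (85.578,22.924) → (37.283,22.237) → (273.238,95.686). Open path.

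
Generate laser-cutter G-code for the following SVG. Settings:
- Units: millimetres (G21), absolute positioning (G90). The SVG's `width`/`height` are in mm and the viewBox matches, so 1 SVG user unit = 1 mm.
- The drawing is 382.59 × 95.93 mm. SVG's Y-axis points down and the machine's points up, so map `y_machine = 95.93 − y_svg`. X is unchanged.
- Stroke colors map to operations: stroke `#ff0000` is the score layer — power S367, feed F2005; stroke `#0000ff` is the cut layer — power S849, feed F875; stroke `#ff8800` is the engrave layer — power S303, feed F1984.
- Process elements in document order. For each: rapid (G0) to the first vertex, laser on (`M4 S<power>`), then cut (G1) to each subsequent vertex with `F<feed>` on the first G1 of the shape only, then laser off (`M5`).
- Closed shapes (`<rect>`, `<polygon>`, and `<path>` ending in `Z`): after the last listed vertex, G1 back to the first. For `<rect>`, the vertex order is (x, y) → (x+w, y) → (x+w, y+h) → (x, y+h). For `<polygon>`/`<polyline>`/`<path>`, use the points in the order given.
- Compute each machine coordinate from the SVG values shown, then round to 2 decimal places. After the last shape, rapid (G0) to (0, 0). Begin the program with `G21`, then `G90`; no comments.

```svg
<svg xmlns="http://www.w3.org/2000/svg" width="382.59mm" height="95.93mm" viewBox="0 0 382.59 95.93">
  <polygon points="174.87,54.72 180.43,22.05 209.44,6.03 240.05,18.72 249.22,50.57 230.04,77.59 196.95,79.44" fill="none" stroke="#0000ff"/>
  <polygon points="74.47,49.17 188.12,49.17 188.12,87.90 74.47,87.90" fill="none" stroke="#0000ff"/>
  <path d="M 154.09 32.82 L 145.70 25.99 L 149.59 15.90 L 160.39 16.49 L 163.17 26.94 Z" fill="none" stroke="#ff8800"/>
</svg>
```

G21
G90
G0 X174.87 Y41.21
M4 S849
G1 X180.43 Y73.88 F875
G1 X209.44 Y89.90
G1 X240.05 Y77.21
G1 X249.22 Y45.36
G1 X230.04 Y18.34
G1 X196.95 Y16.49
G1 X174.87 Y41.21
M5
G0 X74.47 Y46.76
M4 S849
G1 X188.12 Y46.76 F875
G1 X188.12 Y8.03
G1 X74.47 Y8.03
G1 X74.47 Y46.76
M5
G0 X154.09 Y63.11
M4 S303
G1 X145.70 Y69.94 F1984
G1 X149.59 Y80.03
G1 X160.39 Y79.44
G1 X163.17 Y68.99
G1 X154.09 Y63.11
M5
G0 X0.00 Y0.00

viewBox `0 0 382.59 95.93` with mm width/height → 1 unit = 1 mm. Flip: y_m = 95.93 − y_svg.

**Shape 1** — `<polygon>` regular polygon, stroke `#0000ff` → cut (S849, F875). Machine vertices: (174.87,41.21) → (180.43,73.88) → (209.44,89.90) → (240.05,77.21) → (249.22,45.36) → (230.04,18.34) → (196.95,16.49) → (174.87,41.21). Closed: final G1 returns to the first vertex.

**Shape 2** — `<polygon>` rectangle, stroke `#0000ff` → cut (S849, F875). Machine vertices: (74.47,46.76) → (188.12,46.76) → (188.12,8.03) → (74.47,8.03) → (74.47,46.76). Closed: final G1 returns to the first vertex.

**Shape 3** — `<path>` regular polygon, stroke `#ff8800` → engrave (S303, F1984). Machine vertices: (154.09,63.11) → (145.70,69.94) → (149.59,80.03) → (160.39,79.44) → (163.17,68.99) → (154.09,63.11). Closed: final G1 returns to the first vertex.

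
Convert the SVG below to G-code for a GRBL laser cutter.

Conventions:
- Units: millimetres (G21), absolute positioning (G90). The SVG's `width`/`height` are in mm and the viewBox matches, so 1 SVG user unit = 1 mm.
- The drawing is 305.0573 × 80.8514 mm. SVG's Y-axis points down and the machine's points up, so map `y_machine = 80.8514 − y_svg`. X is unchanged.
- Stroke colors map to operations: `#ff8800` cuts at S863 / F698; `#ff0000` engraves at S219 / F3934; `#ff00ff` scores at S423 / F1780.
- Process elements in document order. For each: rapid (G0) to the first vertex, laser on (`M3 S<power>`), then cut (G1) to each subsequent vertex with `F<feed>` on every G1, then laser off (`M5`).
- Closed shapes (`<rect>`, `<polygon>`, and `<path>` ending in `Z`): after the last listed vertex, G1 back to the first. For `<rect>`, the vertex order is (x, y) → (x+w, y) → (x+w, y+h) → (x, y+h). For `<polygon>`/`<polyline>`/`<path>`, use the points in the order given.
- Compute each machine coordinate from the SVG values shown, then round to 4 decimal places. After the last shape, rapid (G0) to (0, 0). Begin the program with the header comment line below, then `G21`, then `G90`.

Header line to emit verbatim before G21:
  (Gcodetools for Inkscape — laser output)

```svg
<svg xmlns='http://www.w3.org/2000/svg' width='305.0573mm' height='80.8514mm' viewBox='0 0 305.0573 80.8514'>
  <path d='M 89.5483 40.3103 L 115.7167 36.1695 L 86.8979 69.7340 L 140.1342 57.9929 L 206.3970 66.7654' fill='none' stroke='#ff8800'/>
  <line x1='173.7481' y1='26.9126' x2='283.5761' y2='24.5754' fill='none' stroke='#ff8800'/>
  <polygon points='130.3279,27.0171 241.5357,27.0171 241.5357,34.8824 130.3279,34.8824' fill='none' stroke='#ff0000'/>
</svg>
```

1 u = 1 mm; y_m = 80.8514 − y.

[1] `<path>` open polyline, #ff8800→cut S863 F698: (89.5483,40.5411) → (115.7167,44.6819) → (86.8979,11.1174) → (140.1342,22.8585) → (206.3970,14.0860)

[2] `<line>` line segment, #ff8800→cut S863 F698: (173.7481,53.9388) → (283.5761,56.2760)

[3] `<polygon>` rectangle, #ff0000→engrave S219 F3934: (130.3279,53.8343) → (241.5357,53.8343) → (241.5357,45.9690) → (130.3279,45.9690) → (130.3279,53.8343) (closed)

(Gcodetools for Inkscape — laser output)
G21
G90
G0 X89.5483 Y40.5411
M3 S863
G1 X115.7167 Y44.6819 F698
G1 X86.8979 Y11.1174 F698
G1 X140.1342 Y22.8585 F698
G1 X206.3970 Y14.0860 F698
M5
G0 X173.7481 Y53.9388
M3 S863
G1 X283.5761 Y56.2760 F698
M5
G0 X130.3279 Y53.8343
M3 S219
G1 X241.5357 Y53.8343 F3934
G1 X241.5357 Y45.9690 F3934
G1 X130.3279 Y45.9690 F3934
G1 X130.3279 Y53.8343 F3934
M5
G0 X0.0000 Y0.0000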